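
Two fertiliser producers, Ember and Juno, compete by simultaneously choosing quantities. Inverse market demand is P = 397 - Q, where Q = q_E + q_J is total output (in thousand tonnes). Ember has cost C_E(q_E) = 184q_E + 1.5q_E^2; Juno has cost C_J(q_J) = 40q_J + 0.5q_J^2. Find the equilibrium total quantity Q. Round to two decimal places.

132.43

Ember's profit: π_E = (397 - Q)q_E - (184q_E + (3/2)q_E²). Setting ∂π_E/∂q_E = 0: 213 - 5q_E - (q_J) = 0.
Juno's first-order condition: 357 - 3q_J - (q_E) = 0.
Rearranging gives the reaction functions q_E = (213 - q_J)/5 and q_J = (357 - q_E)/3.
Substituting one into the other gives q_E = 141/7 and q_J = 786/7.
Total output Q = 141/7 + 786/7 = 927/7.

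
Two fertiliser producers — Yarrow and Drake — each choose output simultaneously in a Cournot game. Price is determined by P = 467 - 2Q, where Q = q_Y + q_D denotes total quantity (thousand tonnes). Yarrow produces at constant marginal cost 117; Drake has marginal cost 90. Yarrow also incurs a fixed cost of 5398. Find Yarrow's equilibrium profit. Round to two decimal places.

398.06

Yarrow's profit: π_Y = (467 - 2Q)q_Y - (117q_Y). Setting ∂π_Y/∂q_Y = 0: 350 - 4q_Y - 2(q_D) = 0.
Drake's profit: π_D = (467 - 2Q)q_D - (90q_D). Setting ∂π_D/∂q_D = 0: 377 - 4q_D - 2(q_Y) = 0.
Rearranging gives the reaction functions q_Y = (350 - 2q_D)/4 and q_D = (377 - 2q_Y)/4.
Substituting one into the other gives q_Y = 323/6 and q_D = 202/3.
Price P = 467 - 2·(727/6) = 674/3.
Yarrow's profit: (674/3 - 117)·(323/6) - 5398 = 398.0556.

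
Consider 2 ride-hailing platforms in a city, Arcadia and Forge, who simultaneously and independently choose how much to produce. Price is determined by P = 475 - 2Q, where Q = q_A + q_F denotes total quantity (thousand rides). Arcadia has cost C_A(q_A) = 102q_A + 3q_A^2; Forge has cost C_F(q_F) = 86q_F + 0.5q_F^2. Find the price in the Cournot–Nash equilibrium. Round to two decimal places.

291.04

Arcadia's profit: π_A = (475 - 2Q)q_A - (102q_A + 3q_A²). Setting ∂π_A/∂q_A = 0: 373 - 10q_A - 2(q_F) = 0.
Forge's profit: π_F = (475 - 2Q)q_F - (86q_F + (1/2)q_F²). Setting ∂π_F/∂q_F = 0: 389 - 5q_F - 2(q_A) = 0.
Best responses: q_A = (373 - 2q_F)/10, q_F = (389 - 2q_A)/5.
Substituting one into the other gives q_A = 1087/46 and q_F = 1572/23.
Total output Q = 91.9783, so price P = 475 - 2·91.9783 = 291.0435.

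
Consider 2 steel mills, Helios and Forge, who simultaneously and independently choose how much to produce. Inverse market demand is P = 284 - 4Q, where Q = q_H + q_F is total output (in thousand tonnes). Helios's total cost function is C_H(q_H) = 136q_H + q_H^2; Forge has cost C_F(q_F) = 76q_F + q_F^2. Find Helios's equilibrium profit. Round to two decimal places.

Helios's profit: π_H = (284 - 4Q)q_H - (136q_H + q_H²). Setting ∂π_H/∂q_H = 0: 148 - 10q_H - 4(q_F) = 0.
Forge's first-order condition: 208 - 10q_F - 4(q_H) = 0.
Rearranging gives the reaction functions q_H = (148 - 4q_F)/10 and q_F = (208 - 4q_H)/10.
Solving the pair: q_H = 54/7, q_F = 124/7.
Price P = 284 - 4·(178/7) = 1276/7.
Helios's profit: (1276/7)·(54/7) - 136·(54/7) - (54/7)² = 297.5510.

297.55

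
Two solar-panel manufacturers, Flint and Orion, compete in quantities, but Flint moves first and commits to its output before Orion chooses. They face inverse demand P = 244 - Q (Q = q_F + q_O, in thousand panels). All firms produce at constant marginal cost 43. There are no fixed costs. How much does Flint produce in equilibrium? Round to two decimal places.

The follower Orion best-responds to any q_F: π_O = (244 - Q)q_O - 43q_O.
Setting the follower's marginal profit to zero, 201 - q_F - 2q_O = 0, i.e. q_O = (201 - q_F)/2.
The leader anticipates this reaction. Substituting into P = 244 - Q gives P = 287/2 - (1/2)q_F, so π_F = (287/2 - (1/2)q_F)q_F - 43q_F.
Maximising: ∂π_F/∂q_F = 201/2 - q_F = 0, giving q_F = 201/2.
Then q_O = (201 - 201/2)/2 = 201/4.

100.50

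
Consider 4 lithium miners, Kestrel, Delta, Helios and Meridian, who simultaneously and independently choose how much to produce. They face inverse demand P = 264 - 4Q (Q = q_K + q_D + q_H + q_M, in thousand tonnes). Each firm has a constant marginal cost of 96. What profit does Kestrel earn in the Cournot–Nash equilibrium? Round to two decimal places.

Each firm earns π_i = (264 - 4Q)q_i - 96q_i.
Setting ∂π_i/∂q_i = 0 with rivals' quantities fixed: 168 - 8q_i - 4·Σ_{j≠i} q_j = 0.
By symmetry each firm produces the same amount; substituting Σ_{j≠i} q_j = 3q_i yields q_i = 168/20 = 42/5.
Price P = 264 - 4·(168/5) = 648/5.
Kestrel's profit: (648/5 - 96)·(42/5) = 282.2400.

282.24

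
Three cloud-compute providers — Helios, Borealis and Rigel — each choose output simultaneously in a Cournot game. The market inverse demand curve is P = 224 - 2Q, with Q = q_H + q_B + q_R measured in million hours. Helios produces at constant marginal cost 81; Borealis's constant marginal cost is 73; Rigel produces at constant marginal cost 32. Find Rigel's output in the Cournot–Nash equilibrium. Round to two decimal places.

Helios's profit: π_H = (224 - 2Q)q_H - (81q_H). Setting ∂π_H/∂q_H = 0: 143 - 4q_H - 2(q_B + q_R) = 0.
Borealis's profit: π_B = (224 - 2Q)q_B - (73q_B). Setting ∂π_B/∂q_B = 0: 151 - 4q_B - 2(q_H + q_R) = 0.
Rigel's profit: π_R = (224 - 2Q)q_R - (32q_R). Setting ∂π_R/∂q_R = 0: 192 - 4q_R - 2(q_H + q_B) = 0.
Adding the 3 first-order conditions: 486 − 8Q = 0, so Q = 243/4.
Back-substituting: q_H = (143 − 243/2)/2 = 43/4, q_B = (151 − 243/2)/2 = 59/4, q_R = (192 − 243/2)/2 = 141/4.

35.25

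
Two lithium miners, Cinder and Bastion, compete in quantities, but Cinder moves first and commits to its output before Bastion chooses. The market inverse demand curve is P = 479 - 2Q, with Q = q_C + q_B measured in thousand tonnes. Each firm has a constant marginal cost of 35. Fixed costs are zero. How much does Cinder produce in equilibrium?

Solve by backward induction. Given q_C, the follower Bastion maximises π_B = (479 - 2q_C - 2q_B)q_B - 35q_B.
Follower FOC: 444 - 2q_C - 4q_B = 0, so q_B(q_C) = (444 - 2q_C)/4.
The leader anticipates this reaction. Substituting into P = 479 - 2Q gives P = 257 - q_C, so π_C = (257 - q_C)q_C - 35q_C.
Leader FOC: 222 - 2q_C = 0, so q_C = 111.
Then q_B = (444 - 2·111)/4 = 111/2.

111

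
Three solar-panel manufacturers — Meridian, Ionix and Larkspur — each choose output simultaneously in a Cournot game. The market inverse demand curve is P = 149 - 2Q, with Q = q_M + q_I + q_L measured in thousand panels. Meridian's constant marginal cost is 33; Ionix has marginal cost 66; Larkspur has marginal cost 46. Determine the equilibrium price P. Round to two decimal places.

73.50

Meridian's profit: π_M = (149 - 2Q)q_M - (33q_M). Setting ∂π_M/∂q_M = 0: 116 - 4q_M - 2(q_I + q_L) = 0.
Ionix's first-order condition: 83 - 4q_I - 2(q_M + q_L) = 0.
Larkspur's profit: π_L = (149 - 2Q)q_L - (46q_L). Setting ∂π_L/∂q_L = 0: 103 - 4q_L - 2(q_M + q_I) = 0.
Adding the 3 first-order conditions: 302 − 8Q = 0, so Q = 151/4.
Back-substituting: q_M = (116 − 151/2)/2 = 81/4, q_I = (83 − 151/2)/2 = 15/4, q_L = (103 − 151/2)/2 = 55/4.
Total output Q = 151/4, so price P = 149 - 2·(151/4) = 147/2.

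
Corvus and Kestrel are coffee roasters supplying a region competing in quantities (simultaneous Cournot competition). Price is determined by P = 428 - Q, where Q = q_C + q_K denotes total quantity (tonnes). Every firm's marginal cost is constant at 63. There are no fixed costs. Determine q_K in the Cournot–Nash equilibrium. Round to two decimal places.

Each firm earns π_i = (428 - Q)q_i - 63q_i.
Setting ∂π_i/∂q_i = 0 with rivals' quantities fixed: 365 - 2q_i - q_j = 0.
By symmetry each firm produces the same amount; substituting q_j = q_i yields q_i = 365/3.

121.67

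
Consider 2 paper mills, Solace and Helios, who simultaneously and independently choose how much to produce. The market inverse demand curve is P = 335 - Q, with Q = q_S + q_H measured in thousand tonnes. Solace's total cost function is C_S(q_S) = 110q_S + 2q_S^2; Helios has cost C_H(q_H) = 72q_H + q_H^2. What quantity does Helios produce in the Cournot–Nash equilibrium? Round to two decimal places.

Solace's profit: π_S = (335 - Q)q_S - (110q_S + 2q_S²). Setting ∂π_S/∂q_S = 0: 225 - 6q_S - (q_H) = 0.
Helios's profit: π_H = (335 - Q)q_H - (72q_H + q_H²). Setting ∂π_H/∂q_H = 0: 263 - 4q_H - (q_S) = 0.
So q_S = (225 - q_H)/6 and q_H = (263 - q_S)/4.
Substituting one into the other gives q_S = 637/23 and q_H = 1353/23.

58.83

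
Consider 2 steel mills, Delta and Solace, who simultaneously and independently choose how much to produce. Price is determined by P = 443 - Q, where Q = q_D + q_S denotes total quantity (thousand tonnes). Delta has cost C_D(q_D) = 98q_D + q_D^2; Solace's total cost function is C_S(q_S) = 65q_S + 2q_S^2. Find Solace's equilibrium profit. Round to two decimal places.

7723.38

Delta's profit: π_D = (443 - Q)q_D - (98q_D + q_D²). Setting ∂π_D/∂q_D = 0: 345 - 4q_D - (q_S) = 0.
Solace's profit: π_S = (443 - Q)q_S - (65q_S + 2q_S²). Setting ∂π_S/∂q_S = 0: 378 - 6q_S - (q_D) = 0.
Rearranging gives the reaction functions q_D = (345 - q_S)/4 and q_S = (378 - q_D)/6.
Solving the pair: q_D = 1692/23, q_S = 1167/23.
Price P = 443 - 124.3043 = 318.6957.
Solace's profit: 318.6957·(1167/23) - 65·(1167/23) - 2(1167/23)² = 7723.3781.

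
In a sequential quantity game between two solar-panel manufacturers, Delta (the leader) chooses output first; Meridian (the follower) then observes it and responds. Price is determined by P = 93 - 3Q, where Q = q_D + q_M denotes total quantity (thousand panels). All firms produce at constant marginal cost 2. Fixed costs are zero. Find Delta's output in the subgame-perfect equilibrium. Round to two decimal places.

15.17

Solve by backward induction. Given q_D, the follower Meridian maximises π_M = (93 - 3q_D - 3q_M)q_M - 2q_M.
Setting the follower's marginal profit to zero, 91 - 3q_D - 6q_M = 0, i.e. q_M = (91 - 3q_D)/6.
Delta substitutes q_M(q_D) into its own profit: π_D = q_D(93 - 3q_D - (91 - 3q_D)/2) - 2q_D = (95/2 - (3/2)q_D)q_D - 2q_D.
Maximising: ∂π_D/∂q_D = 91/2 - 3q_D = 0, giving q_D = 91/6.
Then q_M = (91 - 3·(91/6))/6 = 91/12.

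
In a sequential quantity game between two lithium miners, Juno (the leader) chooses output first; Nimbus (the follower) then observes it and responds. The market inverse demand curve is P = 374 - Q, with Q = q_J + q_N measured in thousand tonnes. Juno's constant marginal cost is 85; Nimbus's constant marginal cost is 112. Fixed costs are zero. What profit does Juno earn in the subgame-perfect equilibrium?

12482

The follower Nimbus best-responds to any q_J: π_N = (374 - Q)q_N - 112q_N.
Follower FOC: 262 - q_J - 2q_N = 0, so q_N(q_J) = (262 - q_J)/2.
Juno substitutes q_N(q_J) into its own profit: π_J = q_J(374 - q_J - (262 - q_J)/2) - 85q_J = (243 - (1/2)q_J)q_J - 85q_J.
Leader FOC: 158 - q_J = 0, so q_J = 158.
Then q_N = (262 - 158)/2 = 52.
Price P = 374 - 210 = 164.
Juno's profit: (164 - 85)·158 = 12482.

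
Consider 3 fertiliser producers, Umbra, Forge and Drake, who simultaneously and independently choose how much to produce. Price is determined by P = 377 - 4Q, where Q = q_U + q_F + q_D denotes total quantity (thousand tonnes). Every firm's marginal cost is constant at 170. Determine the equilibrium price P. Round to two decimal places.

A representative firm's profit is π_i = q_i(377 - 4Q) - 170q_i.
First-order condition (treating rivals' output as given): 207 - 8q_i - 4·Σ_{j≠i} q_j = 0.
With identical firms every q_j equals q_i, so Σ_{j≠i} q_j = 2q_i and 207 = 16q_i, giving q_i = 207/16.
Total output Q = 621/16, so price P = 377 - 4·(621/16) = 887/4.

221.75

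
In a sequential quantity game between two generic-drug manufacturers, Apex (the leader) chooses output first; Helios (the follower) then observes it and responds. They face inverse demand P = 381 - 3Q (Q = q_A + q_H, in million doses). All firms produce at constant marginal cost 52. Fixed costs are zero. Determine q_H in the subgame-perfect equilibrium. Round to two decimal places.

Solve by backward induction. Given q_A, the follower Helios maximises π_H = (381 - 3q_A - 3q_H)q_H - 52q_H.
Follower FOC: 329 - 3q_A - 6q_H = 0, so q_H(q_A) = (329 - 3q_A)/6.
Apex substitutes q_H(q_A) into its own profit: π_A = q_A(381 - 3q_A - (329 - 3q_A)/2) - 52q_A = (433/2 - (3/2)q_A)q_A - 52q_A.
Leader FOC: 329/2 - 3q_A = 0, so q_A = 329/6.
Then q_H = (329 - 3·(329/6))/6 = 329/12.

27.42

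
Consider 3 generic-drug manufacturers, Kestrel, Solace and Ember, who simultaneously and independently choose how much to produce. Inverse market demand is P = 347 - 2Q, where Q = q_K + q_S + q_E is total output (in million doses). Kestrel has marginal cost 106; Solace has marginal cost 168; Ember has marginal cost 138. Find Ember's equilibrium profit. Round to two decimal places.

1339.03

Kestrel's profit: π_K = (347 - 2Q)q_K - (106q_K). Setting ∂π_K/∂q_K = 0: 241 - 4q_K - 2(q_S + q_E) = 0.
Solace's profit: π_S = (347 - 2Q)q_S - (168q_S). Setting ∂π_S/∂q_S = 0: 179 - 4q_S - 2(q_K + q_E) = 0.
Ember's first-order condition: 209 - 4q_E - 2(q_K + q_S) = 0.
Adding the 3 first-order conditions: 629 − 8Q = 0, so Q = 629/8.
Back-substituting: q_K = (241 − 629/4)/2 = 335/8, q_S = (179 − 629/4)/2 = 87/8, q_E = (209 − 629/4)/2 = 207/8.
Price P = 347 - 2·(629/8) = 759/4.
Ember's profit: (759/4 - 138)·(207/8) = 1339.0313.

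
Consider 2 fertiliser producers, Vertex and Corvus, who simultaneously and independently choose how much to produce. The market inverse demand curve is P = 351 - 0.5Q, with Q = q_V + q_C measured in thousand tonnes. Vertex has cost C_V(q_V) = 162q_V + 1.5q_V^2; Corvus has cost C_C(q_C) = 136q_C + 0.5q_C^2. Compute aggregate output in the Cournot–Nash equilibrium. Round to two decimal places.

Vertex's profit: π_V = (351 - 0.5Q)q_V - (162q_V + (3/2)q_V²). Setting ∂π_V/∂q_V = 0: 189 - 4q_V - (1/2)(q_C) = 0.
Corvus's first-order condition: 215 - 2q_C - (1/2)(q_V) = 0.
So q_V = (189 - (1/2)q_C)/4 and q_C = (215 - (1/2)q_V)/2.
Solving the pair: q_V = 1082/31, q_C = 98.7742.
Total output Q = 1082/31 + 98.7742 = 133.6774.

133.68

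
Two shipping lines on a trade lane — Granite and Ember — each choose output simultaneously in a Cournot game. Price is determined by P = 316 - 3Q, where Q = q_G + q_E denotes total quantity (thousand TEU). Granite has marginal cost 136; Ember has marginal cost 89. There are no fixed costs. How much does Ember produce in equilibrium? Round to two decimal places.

Granite's profit: π_G = (316 - 3Q)q_G - (136q_G). Setting ∂π_G/∂q_G = 0: 180 - 6q_G - 3(q_E) = 0.
Ember's first-order condition: 227 - 6q_E - 3(q_G) = 0.
Rearranging gives the reaction functions q_G = (180 - 3q_E)/6 and q_E = (227 - 3q_G)/6.
Solving the pair: q_G = 133/9, q_E = 274/9.

30.44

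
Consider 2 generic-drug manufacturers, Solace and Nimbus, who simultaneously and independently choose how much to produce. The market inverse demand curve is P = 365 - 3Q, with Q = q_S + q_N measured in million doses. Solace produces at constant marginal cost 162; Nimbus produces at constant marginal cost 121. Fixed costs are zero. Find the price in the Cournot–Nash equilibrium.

Solace's profit: π_S = (365 - 3Q)q_S - (162q_S). Setting ∂π_S/∂q_S = 0: 203 - 6q_S - 3(q_N) = 0.
Nimbus's profit: π_N = (365 - 3Q)q_N - (121q_N). Setting ∂π_N/∂q_N = 0: 244 - 6q_N - 3(q_S) = 0.
So q_S = (203 - 3q_N)/6 and q_N = (244 - 3q_S)/6.
Solving the pair: q_S = 18, q_N = 95/3.
Total output Q = 149/3, so price P = 365 - 3·(149/3) = 216.

216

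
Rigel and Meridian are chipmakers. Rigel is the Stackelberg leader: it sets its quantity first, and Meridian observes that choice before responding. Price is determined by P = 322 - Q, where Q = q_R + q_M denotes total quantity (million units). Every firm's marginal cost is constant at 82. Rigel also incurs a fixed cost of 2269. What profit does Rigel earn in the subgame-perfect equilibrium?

4931

The follower Meridian best-responds to any q_R: π_M = (322 - Q)q_M - 82q_M.
Follower FOC: 240 - q_R - 2q_M = 0, so q_M(q_R) = (240 - q_R)/2.
Rigel substitutes q_M(q_R) into its own profit: π_R = q_R(322 - q_R - (240 - q_R)/2) - 82q_R = (202 - (1/2)q_R)q_R - 82q_R.
Maximising: ∂π_R/∂q_R = 120 - q_R = 0, giving q_R = 120.
Then q_M = (240 - 120)/2 = 60.
Price P = 322 - 180 = 142.
Rigel's profit: (142 - 82)·120 - 2269 = 4931.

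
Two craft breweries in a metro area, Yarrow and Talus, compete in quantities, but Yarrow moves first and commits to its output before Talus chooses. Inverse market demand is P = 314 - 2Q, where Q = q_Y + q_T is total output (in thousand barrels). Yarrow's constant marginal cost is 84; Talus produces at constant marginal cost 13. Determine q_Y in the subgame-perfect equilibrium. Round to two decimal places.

39.75

Solve by backward induction. Given q_Y, the follower Talus maximises π_T = (314 - 2q_Y - 2q_T)q_T - 13q_T.
Follower FOC: 301 - 2q_Y - 4q_T = 0, so q_T(q_Y) = (301 - 2q_Y)/4.
The leader anticipates this reaction. Substituting into P = 314 - 2Q gives P = 327/2 - q_Y, so π_Y = (327/2 - q_Y)q_Y - 84q_Y.
The leader's first-order condition 159/2 - 2q_Y = 0 yields q_Y = 159/4.
Then q_T = (301 - 2·(159/4))/4 = 443/8.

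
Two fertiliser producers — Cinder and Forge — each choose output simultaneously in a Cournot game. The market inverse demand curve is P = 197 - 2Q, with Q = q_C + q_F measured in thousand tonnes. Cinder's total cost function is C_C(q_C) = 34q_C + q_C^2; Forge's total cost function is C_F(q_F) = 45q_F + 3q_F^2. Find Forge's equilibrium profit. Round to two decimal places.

Cinder's profit: π_C = (197 - 2Q)q_C - (34q_C + q_C²). Setting ∂π_C/∂q_C = 0: 163 - 6q_C - 2(q_F) = 0.
Forge's first-order condition: 152 - 10q_F - 2(q_C) = 0.
So q_C = (163 - 2q_F)/6 and q_F = (152 - 2q_C)/10.
Substituting one into the other gives q_C = 663/28 and q_F = 293/28.
Price P = 197 - 2·(239/7) = 901/7.
Forge's profit: (901/7)·(293/28) - 45·(293/28) - 3(293/28)² = 547.5064.

547.51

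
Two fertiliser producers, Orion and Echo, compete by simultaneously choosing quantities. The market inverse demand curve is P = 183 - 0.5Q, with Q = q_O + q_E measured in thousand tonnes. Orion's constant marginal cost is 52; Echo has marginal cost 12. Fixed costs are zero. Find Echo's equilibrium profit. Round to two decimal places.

9893.56

Orion's profit: π_O = (183 - 0.5Q)q_O - (52q_O). Setting ∂π_O/∂q_O = 0: 131 - q_O - (1/2)(q_E) = 0.
Echo's first-order condition: 171 - q_E - (1/2)(q_O) = 0.
Best responses: q_O = (131 - (1/2)q_E), q_E = (171 - (1/2)q_O).
Substituting one into the other gives q_O = 182/3 and q_E = 422/3.
Price P = 183 - (1/2)·(604/3) = 247/3.
Echo's profit: (247/3 - 12)·(422/3) = 9893.5556.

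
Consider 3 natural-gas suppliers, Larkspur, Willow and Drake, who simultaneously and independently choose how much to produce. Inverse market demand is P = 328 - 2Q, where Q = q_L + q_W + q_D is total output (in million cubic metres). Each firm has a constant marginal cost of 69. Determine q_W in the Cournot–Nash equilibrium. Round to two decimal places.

32.38

Each firm earns π_i = (328 - 2Q)q_i - 69q_i.
Setting ∂π_i/∂q_i = 0 with rivals' quantities fixed: 259 - 4q_i - 2·Σ_{j≠i} q_j = 0.
With identical firms every q_j equals q_i, so Σ_{j≠i} q_j = 2q_i and 259 = 8q_i, giving q_i = 259/8.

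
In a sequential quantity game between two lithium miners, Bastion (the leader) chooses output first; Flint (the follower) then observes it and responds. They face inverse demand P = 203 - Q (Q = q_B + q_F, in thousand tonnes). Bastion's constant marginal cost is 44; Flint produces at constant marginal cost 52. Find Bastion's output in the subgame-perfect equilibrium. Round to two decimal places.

Solve by backward induction. Given q_B, the follower Flint maximises π_F = (203 - q_B - q_F)q_F - 52q_F.
Follower FOC: 151 - q_B - 2q_F = 0, so q_F(q_B) = (151 - q_B)/2.
Bastion substitutes q_F(q_B) into its own profit: π_B = q_B(203 - q_B - (151 - q_B)/2) - 44q_B = (255/2 - (1/2)q_B)q_B - 44q_B.
Leader FOC: 167/2 - q_B = 0, so q_B = 167/2.
Then q_F = (151 - 167/2)/2 = 135/4.

83.50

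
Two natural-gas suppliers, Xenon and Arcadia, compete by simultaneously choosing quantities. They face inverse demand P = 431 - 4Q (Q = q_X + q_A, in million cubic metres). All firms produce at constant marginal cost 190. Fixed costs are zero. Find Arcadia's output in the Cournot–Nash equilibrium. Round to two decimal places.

20.08

Each firm earns π_i = (431 - 4Q)q_i - 190q_i.
Setting ∂π_i/∂q_i = 0 with rivals' quantities fixed: 241 - 8q_i - 4q_j = 0.
With identical firms every q_j equals q_i, so q_j = q_i and 241 = 12q_i, giving q_i = 241/12.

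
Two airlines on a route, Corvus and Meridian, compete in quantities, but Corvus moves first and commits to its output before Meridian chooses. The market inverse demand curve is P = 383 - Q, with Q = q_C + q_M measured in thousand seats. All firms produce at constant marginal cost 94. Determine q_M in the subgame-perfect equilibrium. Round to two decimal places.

72.25

The follower Meridian best-responds to any q_C: π_M = (383 - Q)q_M - 94q_M.
∂π_M/∂q_M = 289 - q_C - 2q_M = 0 gives the reaction function q_M = (289 - q_C)/2.
Corvus substitutes q_M(q_C) into its own profit: π_C = q_C(383 - q_C - (289 - q_C)/2) - 94q_C = (477/2 - (1/2)q_C)q_C - 94q_C.
Maximising: ∂π_C/∂q_C = 289/2 - q_C = 0, giving q_C = 289/2.
Then q_M = (289 - 289/2)/2 = 289/4.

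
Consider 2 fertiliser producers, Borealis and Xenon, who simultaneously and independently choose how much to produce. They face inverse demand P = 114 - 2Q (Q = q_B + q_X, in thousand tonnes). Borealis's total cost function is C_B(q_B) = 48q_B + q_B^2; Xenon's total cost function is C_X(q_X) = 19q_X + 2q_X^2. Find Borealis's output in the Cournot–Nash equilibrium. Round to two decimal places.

Borealis's profit: π_B = (114 - 2Q)q_B - (48q_B + q_B²). Setting ∂π_B/∂q_B = 0: 66 - 6q_B - 2(q_X) = 0.
Xenon's profit: π_X = (114 - 2Q)q_X - (19q_X + 2q_X²). Setting ∂π_X/∂q_X = 0: 95 - 8q_X - 2(q_B) = 0.
So q_B = (66 - 2q_X)/6 and q_X = (95 - 2q_B)/8.
Substituting one into the other gives q_B = 169/22 and q_X = 219/22.

7.68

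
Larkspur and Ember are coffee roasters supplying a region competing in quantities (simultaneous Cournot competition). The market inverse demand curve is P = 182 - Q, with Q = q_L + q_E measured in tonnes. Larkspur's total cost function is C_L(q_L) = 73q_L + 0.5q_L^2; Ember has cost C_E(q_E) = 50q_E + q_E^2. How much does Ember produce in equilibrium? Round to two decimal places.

26.09

Larkspur's profit: π_L = (182 - Q)q_L - (73q_L + (1/2)q_L²). Setting ∂π_L/∂q_L = 0: 109 - 3q_L - (q_E) = 0.
Ember's profit: π_E = (182 - Q)q_E - (50q_E + q_E²). Setting ∂π_E/∂q_E = 0: 132 - 4q_E - (q_L) = 0.
Best responses: q_L = (109 - q_E)/3, q_E = (132 - q_L)/4.
Solving the pair: q_L = 304/11, q_E = 287/11.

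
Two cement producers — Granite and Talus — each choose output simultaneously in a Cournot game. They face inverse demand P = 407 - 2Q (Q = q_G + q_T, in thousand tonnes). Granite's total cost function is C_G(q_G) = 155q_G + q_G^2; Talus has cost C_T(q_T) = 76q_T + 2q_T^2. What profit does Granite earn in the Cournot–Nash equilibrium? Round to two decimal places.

2840.88

Granite's profit: π_G = (407 - 2Q)q_G - (155q_G + q_G²). Setting ∂π_G/∂q_G = 0: 252 - 6q_G - 2(q_T) = 0.
Talus's first-order condition: 331 - 8q_T - 2(q_G) = 0.
Best responses: q_G = (252 - 2q_T)/6, q_T = (331 - 2q_G)/8.
Substituting one into the other gives q_G = 677/22 and q_T = 741/22.
Price P = 407 - 2·(709/11) = 278.0909.
Granite's profit: 278.0909·(677/22) - 155·(677/22) - (677/22)² = 2840.8822.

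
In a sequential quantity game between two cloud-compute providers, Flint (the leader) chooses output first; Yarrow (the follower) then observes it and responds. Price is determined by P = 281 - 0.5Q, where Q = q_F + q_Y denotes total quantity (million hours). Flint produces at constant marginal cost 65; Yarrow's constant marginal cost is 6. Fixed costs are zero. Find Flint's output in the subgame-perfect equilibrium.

157

The follower Yarrow best-responds to any q_F: π_Y = (281 - 0.5Q)q_Y - 6q_Y.
∂π_Y/∂q_Y = 275 - (1/2)q_F - q_Y = 0 gives the reaction function q_Y = (275 - (1/2)q_F).
The leader anticipates this reaction. Substituting into P = 281 - 0.5Q gives P = 287/2 - (1/4)q_F, so π_F = (287/2 - (1/4)q_F)q_F - 65q_F.
The leader's first-order condition 157/2 - (1/2)q_F = 0 yields q_F = 157.
Then q_Y = (275 - (1/2)·157) = 393/2.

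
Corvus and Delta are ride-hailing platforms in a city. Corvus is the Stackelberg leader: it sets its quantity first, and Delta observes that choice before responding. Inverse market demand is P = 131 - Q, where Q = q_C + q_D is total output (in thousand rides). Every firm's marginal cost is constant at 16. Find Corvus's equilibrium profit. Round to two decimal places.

Solve by backward induction. Given q_C, the follower Delta maximises π_D = (131 - q_C - q_D)q_D - 16q_D.
Setting the follower's marginal profit to zero, 115 - q_C - 2q_D = 0, i.e. q_D = (115 - q_C)/2.
Corvus substitutes q_D(q_C) into its own profit: π_C = q_C(131 - q_C - (115 - q_C)/2) - 16q_C = (147/2 - (1/2)q_C)q_C - 16q_C.
Maximising: ∂π_C/∂q_C = 115/2 - q_C = 0, giving q_C = 115/2.
Then q_D = (115 - 115/2)/2 = 115/4.
Price P = 131 - 345/4 = 179/4.
Corvus's profit: (179/4 - 16)·(115/2) = 1653.1250.

1653.13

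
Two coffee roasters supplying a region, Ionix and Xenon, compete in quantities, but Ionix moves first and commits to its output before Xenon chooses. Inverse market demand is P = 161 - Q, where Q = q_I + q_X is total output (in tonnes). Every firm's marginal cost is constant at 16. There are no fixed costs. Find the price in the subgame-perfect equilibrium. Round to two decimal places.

52.25

Solve by backward induction. Given q_I, the follower Xenon maximises π_X = (161 - q_I - q_X)q_X - 16q_X.
∂π_X/∂q_X = 145 - q_I - 2q_X = 0 gives the reaction function q_X = (145 - q_I)/2.
Ionix substitutes q_X(q_I) into its own profit: π_I = q_I(161 - q_I - (145 - q_I)/2) - 16q_I = (177/2 - (1/2)q_I)q_I - 16q_I.
The leader's first-order condition 145/2 - q_I = 0 yields q_I = 145/2.
Then q_X = (145 - 145/2)/2 = 145/4.
Total output Q = 435/4, so price P = 161 - 435/4 = 209/4.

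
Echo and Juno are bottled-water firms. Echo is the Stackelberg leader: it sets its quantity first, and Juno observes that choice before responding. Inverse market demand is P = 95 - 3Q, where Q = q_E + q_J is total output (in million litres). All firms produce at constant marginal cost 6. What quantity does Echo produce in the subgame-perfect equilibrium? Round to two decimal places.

14.83

The follower Juno best-responds to any q_E: π_J = (95 - 3Q)q_J - 6q_J.
Setting the follower's marginal profit to zero, 89 - 3q_E - 6q_J = 0, i.e. q_J = (89 - 3q_E)/6.
The leader anticipates this reaction. Substituting into P = 95 - 3Q gives P = 101/2 - (3/2)q_E, so π_E = (101/2 - (3/2)q_E)q_E - 6q_E.
Leader FOC: 89/2 - 3q_E = 0, so q_E = 89/6.
Then q_J = (89 - 3·(89/6))/6 = 89/12.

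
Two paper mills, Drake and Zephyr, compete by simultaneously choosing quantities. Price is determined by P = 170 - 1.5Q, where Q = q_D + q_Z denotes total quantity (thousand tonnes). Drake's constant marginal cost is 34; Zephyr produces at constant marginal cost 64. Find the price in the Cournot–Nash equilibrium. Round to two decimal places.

89.33

Drake's profit: π_D = (170 - 1.5Q)q_D - (34q_D). Setting ∂π_D/∂q_D = 0: 136 - 3q_D - (3/2)(q_Z) = 0.
Zephyr's first-order condition: 106 - 3q_Z - (3/2)(q_D) = 0.
Rearranging gives the reaction functions q_D = (136 - (3/2)q_Z)/3 and q_Z = (106 - (3/2)q_D)/3.
Solving the pair: q_D = 332/9, q_Z = 152/9.
Total output Q = 484/9, so price P = 170 - (3/2)·(484/9) = 268/3.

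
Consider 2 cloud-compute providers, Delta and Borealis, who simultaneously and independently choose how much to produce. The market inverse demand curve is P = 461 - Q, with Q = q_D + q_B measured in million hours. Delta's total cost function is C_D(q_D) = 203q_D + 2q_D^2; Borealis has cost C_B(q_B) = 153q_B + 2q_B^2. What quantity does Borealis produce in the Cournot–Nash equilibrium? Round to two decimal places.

Delta's profit: π_D = (461 - Q)q_D - (203q_D + 2q_D²). Setting ∂π_D/∂q_D = 0: 258 - 6q_D - (q_B) = 0.
Borealis's first-order condition: 308 - 6q_B - (q_D) = 0.
Rearranging gives the reaction functions q_D = (258 - q_B)/6 and q_B = (308 - q_D)/6.
Solving the pair: q_D = 248/7, q_B = 318/7.

45.43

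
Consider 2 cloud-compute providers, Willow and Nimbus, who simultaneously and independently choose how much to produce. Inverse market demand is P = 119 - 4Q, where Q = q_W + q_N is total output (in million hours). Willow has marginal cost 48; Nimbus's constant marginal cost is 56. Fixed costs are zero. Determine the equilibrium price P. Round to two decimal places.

Willow's profit: π_W = (119 - 4Q)q_W - (48q_W). Setting ∂π_W/∂q_W = 0: 71 - 8q_W - 4(q_N) = 0.
Nimbus's first-order condition: 63 - 8q_N - 4(q_W) = 0.
Rearranging gives the reaction functions q_W = (71 - 4q_N)/8 and q_N = (63 - 4q_W)/8.
Substituting one into the other gives q_W = 79/12 and q_N = 55/12.
Total output Q = 67/6, so price P = 119 - 4·(67/6) = 223/3.

74.33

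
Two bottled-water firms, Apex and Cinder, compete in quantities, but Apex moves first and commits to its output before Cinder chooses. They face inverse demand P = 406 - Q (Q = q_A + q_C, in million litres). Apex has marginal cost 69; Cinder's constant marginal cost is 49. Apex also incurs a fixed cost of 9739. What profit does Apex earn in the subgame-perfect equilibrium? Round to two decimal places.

2822.13

The follower Cinder best-responds to any q_A: π_C = (406 - Q)q_C - 49q_C.
∂π_C/∂q_C = 357 - q_A - 2q_C = 0 gives the reaction function q_C = (357 - q_A)/2.
The leader anticipates this reaction. Substituting into P = 406 - Q gives P = 455/2 - (1/2)q_A, so π_A = (455/2 - (1/2)q_A)q_A - 69q_A.
Leader FOC: 317/2 - q_A = 0, so q_A = 317/2.
Then q_C = (357 - 317/2)/2 = 397/4.
Price P = 406 - 1031/4 = 593/4.
Apex's profit: (593/4 - 69)·(317/2) - 9739 = 2822.1250.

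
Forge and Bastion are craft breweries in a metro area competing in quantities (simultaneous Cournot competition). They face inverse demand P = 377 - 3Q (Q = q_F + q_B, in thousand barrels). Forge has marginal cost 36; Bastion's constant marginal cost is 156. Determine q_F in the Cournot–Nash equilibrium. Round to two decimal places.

51.22

Forge's profit: π_F = (377 - 3Q)q_F - (36q_F). Setting ∂π_F/∂q_F = 0: 341 - 6q_F - 3(q_B) = 0.
Bastion's profit: π_B = (377 - 3Q)q_B - (156q_B). Setting ∂π_B/∂q_B = 0: 221 - 6q_B - 3(q_F) = 0.
So q_F = (341 - 3q_B)/6 and q_B = (221 - 3q_F)/6.
Solving the pair: q_F = 461/9, q_B = 101/9.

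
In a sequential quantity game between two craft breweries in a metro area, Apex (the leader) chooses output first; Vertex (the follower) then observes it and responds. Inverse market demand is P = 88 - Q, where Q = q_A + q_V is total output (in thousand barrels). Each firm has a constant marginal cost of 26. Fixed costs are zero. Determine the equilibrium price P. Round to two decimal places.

41.50

The follower Vertex best-responds to any q_A: π_V = (88 - Q)q_V - 26q_V.
Follower FOC: 62 - q_A - 2q_V = 0, so q_V(q_A) = (62 - q_A)/2.
Apex substitutes q_V(q_A) into its own profit: π_A = q_A(88 - q_A - (62 - q_A)/2) - 26q_A = (57 - (1/2)q_A)q_A - 26q_A.
Leader FOC: 31 - q_A = 0, so q_A = 31.
Then q_V = (62 - 31)/2 = 31/2.
Total output Q = 93/2, so price P = 88 - 93/2 = 83/2.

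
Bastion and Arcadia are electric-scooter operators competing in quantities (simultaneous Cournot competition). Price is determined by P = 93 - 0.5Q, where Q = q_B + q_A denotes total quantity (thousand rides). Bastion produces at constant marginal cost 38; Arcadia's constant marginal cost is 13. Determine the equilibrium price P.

48

Bastion's profit: π_B = (93 - 0.5Q)q_B - (38q_B). Setting ∂π_B/∂q_B = 0: 55 - q_B - (1/2)(q_A) = 0.
Arcadia's profit: π_A = (93 - 0.5Q)q_A - (13q_A). Setting ∂π_A/∂q_A = 0: 80 - q_A - (1/2)(q_B) = 0.
Best responses: q_B = (55 - (1/2)q_A), q_A = (80 - (1/2)q_B).
Solving the pair: q_B = 20, q_A = 70.
Total output Q = 90, so price P = 93 - (1/2)·90 = 48.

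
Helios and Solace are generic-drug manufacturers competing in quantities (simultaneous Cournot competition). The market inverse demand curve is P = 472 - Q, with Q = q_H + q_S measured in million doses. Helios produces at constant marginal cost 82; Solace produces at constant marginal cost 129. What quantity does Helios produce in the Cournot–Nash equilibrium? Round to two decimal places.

Helios's profit: π_H = (472 - Q)q_H - (82q_H). Setting ∂π_H/∂q_H = 0: 390 - 2q_H - (q_S) = 0.
Solace's profit: π_S = (472 - Q)q_S - (129q_S). Setting ∂π_S/∂q_S = 0: 343 - 2q_S - (q_H) = 0.
Rearranging gives the reaction functions q_H = (390 - q_S)/2 and q_S = (343 - q_H)/2.
Substituting one into the other gives q_H = 437/3 and q_S = 296/3.

145.67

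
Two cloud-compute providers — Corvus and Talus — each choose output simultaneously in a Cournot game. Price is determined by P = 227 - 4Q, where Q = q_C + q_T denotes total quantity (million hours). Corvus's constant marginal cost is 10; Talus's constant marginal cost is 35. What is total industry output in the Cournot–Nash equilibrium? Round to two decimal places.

34.08

Corvus's profit: π_C = (227 - 4Q)q_C - (10q_C). Setting ∂π_C/∂q_C = 0: 217 - 8q_C - 4(q_T) = 0.
Talus's first-order condition: 192 - 8q_T - 4(q_C) = 0.
Best responses: q_C = (217 - 4q_T)/8, q_T = (192 - 4q_C)/8.
Substituting one into the other gives q_C = 121/6 and q_T = 167/12.
Total output Q = 121/6 + 167/12 = 409/12.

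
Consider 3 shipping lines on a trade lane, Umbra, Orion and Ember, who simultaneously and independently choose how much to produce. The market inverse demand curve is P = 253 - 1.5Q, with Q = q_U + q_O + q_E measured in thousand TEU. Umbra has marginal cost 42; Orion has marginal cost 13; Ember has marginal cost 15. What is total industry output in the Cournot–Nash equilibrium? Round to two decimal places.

114.83

Umbra's profit: π_U = (253 - 1.5Q)q_U - (42q_U). Setting ∂π_U/∂q_U = 0: 211 - 3q_U - (3/2)(q_O + q_E) = 0.
Orion's first-order condition: 240 - 3q_O - (3/2)(q_U + q_E) = 0.
Ember's profit: π_E = (253 - 1.5Q)q_E - (15q_E). Setting ∂π_E/∂q_E = 0: 238 - 3q_E - (3/2)(q_U + q_O) = 0.
Adding the 3 first-order conditions: 689 − 6Q = 0, so Q = 689/6.
Back-substituting: q_U = (211 − 689/4)/(3/2) = 155/6, q_O = (240 − 689/4)/(3/2) = 271/6, q_E = (238 − 689/4)/(3/2) = 263/6.
Total output Q = 155/6 + 271/6 + 263/6 = 689/6.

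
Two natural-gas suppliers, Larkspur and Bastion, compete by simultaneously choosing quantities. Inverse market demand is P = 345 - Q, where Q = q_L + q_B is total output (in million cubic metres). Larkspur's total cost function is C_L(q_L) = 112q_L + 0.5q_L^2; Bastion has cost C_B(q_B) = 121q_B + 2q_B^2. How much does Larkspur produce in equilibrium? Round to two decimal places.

Larkspur's profit: π_L = (345 - Q)q_L - (112q_L + (1/2)q_L²). Setting ∂π_L/∂q_L = 0: 233 - 3q_L - (q_B) = 0.
Bastion's profit: π_B = (345 - Q)q_B - (121q_B + 2q_B²). Setting ∂π_B/∂q_B = 0: 224 - 6q_B - (q_L) = 0.
Rearranging gives the reaction functions q_L = (233 - q_B)/3 and q_B = (224 - q_L)/6.
Substituting one into the other gives q_L = 1174/17 and q_B = 439/17.

69.06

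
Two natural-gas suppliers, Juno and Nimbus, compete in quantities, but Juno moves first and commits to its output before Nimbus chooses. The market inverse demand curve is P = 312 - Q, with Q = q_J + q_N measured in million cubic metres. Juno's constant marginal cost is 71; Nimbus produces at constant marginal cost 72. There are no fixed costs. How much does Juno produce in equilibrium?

121

Solve by backward induction. Given q_J, the follower Nimbus maximises π_N = (312 - q_J - q_N)q_N - 72q_N.
∂π_N/∂q_N = 240 - q_J - 2q_N = 0 gives the reaction function q_N = (240 - q_J)/2.
The leader anticipates this reaction. Substituting into P = 312 - Q gives P = 192 - (1/2)q_J, so π_J = (192 - (1/2)q_J)q_J - 71q_J.
The leader's first-order condition 121 - q_J = 0 yields q_J = 121.
Then q_N = (240 - 121)/2 = 119/2.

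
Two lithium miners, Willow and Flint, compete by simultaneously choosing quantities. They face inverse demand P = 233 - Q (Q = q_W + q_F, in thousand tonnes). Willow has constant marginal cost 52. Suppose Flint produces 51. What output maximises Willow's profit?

With the rival's output fixed at 51, Willow's profit is π_W = (233 - 51 - q_W)q_W - (52q_W) = (182 - q_W)q_W - (52q_W).
∂π_W/∂q_W = 130 - 2q_W = 0, so q_W = 65.

65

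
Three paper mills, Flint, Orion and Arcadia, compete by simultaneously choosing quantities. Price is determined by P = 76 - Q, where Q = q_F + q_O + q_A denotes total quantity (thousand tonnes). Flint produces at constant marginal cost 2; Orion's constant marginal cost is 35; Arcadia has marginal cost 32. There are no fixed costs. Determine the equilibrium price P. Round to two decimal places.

36.25

Flint's profit: π_F = (76 - Q)q_F - (2q_F). Setting ∂π_F/∂q_F = 0: 74 - 2q_F - (q_O + q_A) = 0.
Orion's first-order condition: 41 - 2q_O - (q_F + q_A) = 0.
Arcadia's profit: π_A = (76 - Q)q_A - (32q_A). Setting ∂π_A/∂q_A = 0: 44 - 2q_A - (q_F + q_O) = 0.
Adding the 3 conditions: 159 − 2Q − 2Q = 0, i.e. Q = 159/4.
Back-substituting: q_F = (74 − 159/4) = 137/4, q_O = (41 − 159/4) = 5/4, q_A = (44 − 159/4) = 17/4.
Total output Q = 159/4, so price P = 76 - 159/4 = 145/4.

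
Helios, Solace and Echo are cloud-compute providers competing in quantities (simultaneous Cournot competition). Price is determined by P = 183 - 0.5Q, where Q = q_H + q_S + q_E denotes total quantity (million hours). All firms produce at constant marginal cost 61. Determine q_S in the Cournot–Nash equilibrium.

A representative firm's profit is π_i = q_i(183 - 0.5Q) - 61q_i.
Setting ∂π_i/∂q_i = 0 with rivals' quantities fixed: 122 - q_i - (1/2)·Σ_{j≠i} q_j = 0.
With identical firms every q_j equals q_i, so Σ_{j≠i} q_j = 2q_i and 122 = 2q_i, giving q_i = 61.

61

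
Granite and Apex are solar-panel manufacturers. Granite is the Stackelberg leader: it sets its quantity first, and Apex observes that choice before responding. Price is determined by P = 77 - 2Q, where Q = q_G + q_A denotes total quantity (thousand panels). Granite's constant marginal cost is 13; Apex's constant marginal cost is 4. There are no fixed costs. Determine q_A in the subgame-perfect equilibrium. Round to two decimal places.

The follower Apex best-responds to any q_G: π_A = (77 - 2Q)q_A - 4q_A.
Setting the follower's marginal profit to zero, 73 - 2q_G - 4q_A = 0, i.e. q_A = (73 - 2q_G)/4.
Granite substitutes q_A(q_G) into its own profit: π_G = q_G(77 - 2q_G - (73 - 2q_G)/2) - 13q_G = (81/2 - q_G)q_G - 13q_G.
The leader's first-order condition 55/2 - 2q_G = 0 yields q_G = 55/4.
Then q_A = (73 - 2·(55/4))/4 = 91/8.

11.38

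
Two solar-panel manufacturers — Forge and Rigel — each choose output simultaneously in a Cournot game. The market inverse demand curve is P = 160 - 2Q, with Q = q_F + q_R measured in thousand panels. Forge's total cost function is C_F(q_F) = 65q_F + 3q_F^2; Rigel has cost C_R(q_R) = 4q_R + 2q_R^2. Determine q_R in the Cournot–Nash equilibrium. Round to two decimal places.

Forge's profit: π_F = (160 - 2Q)q_F - (65q_F + 3q_F²). Setting ∂π_F/∂q_F = 0: 95 - 10q_F - 2(q_R) = 0.
Rigel's profit: π_R = (160 - 2Q)q_R - (4q_R + 2q_R²). Setting ∂π_R/∂q_R = 0: 156 - 8q_R - 2(q_F) = 0.
Best responses: q_F = (95 - 2q_R)/10, q_R = (156 - 2q_F)/8.
Substituting one into the other gives q_F = 112/19 and q_R = 685/38.

18.03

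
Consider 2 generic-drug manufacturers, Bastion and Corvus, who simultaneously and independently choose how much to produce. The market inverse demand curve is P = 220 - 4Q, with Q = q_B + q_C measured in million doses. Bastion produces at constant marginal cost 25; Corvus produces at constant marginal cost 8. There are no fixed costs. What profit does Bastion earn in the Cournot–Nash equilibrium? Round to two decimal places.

880.11

Bastion's profit: π_B = (220 - 4Q)q_B - (25q_B). Setting ∂π_B/∂q_B = 0: 195 - 8q_B - 4(q_C) = 0.
Corvus's first-order condition: 212 - 8q_C - 4(q_B) = 0.
So q_B = (195 - 4q_C)/8 and q_C = (212 - 4q_B)/8.
Substituting one into the other gives q_B = 89/6 and q_C = 229/12.
Price P = 220 - 4·(407/12) = 253/3.
Bastion's profit: (253/3 - 25)·(89/6) = 880.1111.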